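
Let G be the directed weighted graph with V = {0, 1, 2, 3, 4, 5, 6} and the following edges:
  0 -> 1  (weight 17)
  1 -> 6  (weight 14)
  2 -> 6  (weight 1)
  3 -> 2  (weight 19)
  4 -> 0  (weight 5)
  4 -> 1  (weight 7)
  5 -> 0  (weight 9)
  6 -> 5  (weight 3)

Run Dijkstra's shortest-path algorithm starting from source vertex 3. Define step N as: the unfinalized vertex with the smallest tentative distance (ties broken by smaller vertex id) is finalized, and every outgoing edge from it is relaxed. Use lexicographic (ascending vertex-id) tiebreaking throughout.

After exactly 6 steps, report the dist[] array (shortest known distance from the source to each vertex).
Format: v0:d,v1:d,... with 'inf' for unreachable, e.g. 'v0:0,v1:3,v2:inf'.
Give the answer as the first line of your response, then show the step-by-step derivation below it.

v0:32,v1:49,v2:19,v3:0,v4:inf,v5:23,v6:20

step 1: dist = v0:inf,v1:inf,v2:19,v3:0,v4:inf,v5:inf,v6:inf
step 2: dist = v0:inf,v1:inf,v2:19,v3:0,v4:inf,v5:inf,v6:20
step 3: dist = v0:inf,v1:inf,v2:19,v3:0,v4:inf,v5:23,v6:20
step 4: dist = v0:32,v1:inf,v2:19,v3:0,v4:inf,v5:23,v6:20
step 5: dist = v0:32,v1:49,v2:19,v3:0,v4:inf,v5:23,v6:20
step 6: dist = v0:32,v1:49,v2:19,v3:0,v4:inf,v5:23,v6:20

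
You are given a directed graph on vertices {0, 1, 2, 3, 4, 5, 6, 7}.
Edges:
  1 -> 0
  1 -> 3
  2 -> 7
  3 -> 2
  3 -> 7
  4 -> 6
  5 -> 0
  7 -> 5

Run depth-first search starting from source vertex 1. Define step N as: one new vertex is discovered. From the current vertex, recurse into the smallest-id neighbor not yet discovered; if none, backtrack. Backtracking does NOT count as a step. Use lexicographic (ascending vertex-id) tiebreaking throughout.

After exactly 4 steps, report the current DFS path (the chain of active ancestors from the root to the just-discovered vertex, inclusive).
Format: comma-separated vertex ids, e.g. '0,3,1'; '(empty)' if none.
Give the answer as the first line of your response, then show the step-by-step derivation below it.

1,3,2

step 1: discover 1; path=1; order=1
step 2: discover 0; path=1>0; order=1,0
step 3: discover 3; path=1>3; order=1,0,3
step 4: discover 2; path=1>3>2; order=1,0,3,2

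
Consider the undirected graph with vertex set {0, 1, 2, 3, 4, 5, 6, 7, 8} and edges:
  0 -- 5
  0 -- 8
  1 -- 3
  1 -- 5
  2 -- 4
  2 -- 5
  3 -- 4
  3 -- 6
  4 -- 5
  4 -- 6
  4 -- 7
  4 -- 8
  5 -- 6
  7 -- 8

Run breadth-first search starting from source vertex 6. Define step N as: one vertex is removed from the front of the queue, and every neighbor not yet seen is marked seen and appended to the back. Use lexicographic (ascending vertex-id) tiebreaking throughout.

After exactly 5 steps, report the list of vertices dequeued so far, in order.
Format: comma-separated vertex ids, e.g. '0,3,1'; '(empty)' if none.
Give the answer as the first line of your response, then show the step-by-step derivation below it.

6,3,4,5,1

step 1: dequeue 6; queue=[3,4,5]; order=6
step 2: dequeue 3; queue=[4,5,1]; order=6,3
step 3: dequeue 4; queue=[5,1,2,7,8]; order=6,3,4
step 4: dequeue 5; queue=[1,2,7,8,0]; order=6,3,4,5
step 5: dequeue 1; queue=[2,7,8,0]; order=6,3,4,5,1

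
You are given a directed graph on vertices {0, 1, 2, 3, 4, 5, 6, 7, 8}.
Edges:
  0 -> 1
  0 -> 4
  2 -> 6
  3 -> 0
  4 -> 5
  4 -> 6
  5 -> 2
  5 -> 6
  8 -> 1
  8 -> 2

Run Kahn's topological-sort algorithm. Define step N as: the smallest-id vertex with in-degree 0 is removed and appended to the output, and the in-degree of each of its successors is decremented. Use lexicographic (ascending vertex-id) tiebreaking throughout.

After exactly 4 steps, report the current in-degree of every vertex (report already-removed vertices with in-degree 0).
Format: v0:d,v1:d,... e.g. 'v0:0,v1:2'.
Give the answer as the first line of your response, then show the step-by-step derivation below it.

v0:0,v1:1,v2:1,v3:0,v4:0,v5:0,v6:1,v7:0,v8:0

step 1: output 3; order=[3]; indeg=(0,2,2,0,1,1,3,0,0)
step 2: output 0; order=[3,0]; indeg=(0,1,2,0,0,1,3,0,0)
step 3: output 4; order=[3,0,4]; indeg=(0,1,2,0,0,0,2,0,0)
step 4: output 5; order=[3,0,4,5]; indeg=(0,1,1,0,0,0,1,0,0)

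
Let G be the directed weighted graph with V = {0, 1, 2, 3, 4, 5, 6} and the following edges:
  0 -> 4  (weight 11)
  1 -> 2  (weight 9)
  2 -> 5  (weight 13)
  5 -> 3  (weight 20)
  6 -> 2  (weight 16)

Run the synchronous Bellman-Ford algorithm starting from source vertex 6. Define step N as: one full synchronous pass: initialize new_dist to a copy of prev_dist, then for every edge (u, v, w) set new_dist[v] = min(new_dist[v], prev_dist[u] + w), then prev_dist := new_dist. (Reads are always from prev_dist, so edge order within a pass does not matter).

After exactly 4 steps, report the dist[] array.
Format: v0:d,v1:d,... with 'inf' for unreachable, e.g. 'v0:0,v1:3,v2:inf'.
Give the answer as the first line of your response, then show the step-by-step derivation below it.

v0:inf,v1:inf,v2:16,v3:49,v4:inf,v5:29,v6:0

step 1: dist = v0:inf,v1:inf,v2:16,v3:inf,v4:inf,v5:inf,v6:0
step 2: dist = v0:inf,v1:inf,v2:16,v3:inf,v4:inf,v5:29,v6:0
step 3: dist = v0:inf,v1:inf,v2:16,v3:49,v4:inf,v5:29,v6:0
step 4: dist = v0:inf,v1:inf,v2:16,v3:49,v4:inf,v5:29,v6:0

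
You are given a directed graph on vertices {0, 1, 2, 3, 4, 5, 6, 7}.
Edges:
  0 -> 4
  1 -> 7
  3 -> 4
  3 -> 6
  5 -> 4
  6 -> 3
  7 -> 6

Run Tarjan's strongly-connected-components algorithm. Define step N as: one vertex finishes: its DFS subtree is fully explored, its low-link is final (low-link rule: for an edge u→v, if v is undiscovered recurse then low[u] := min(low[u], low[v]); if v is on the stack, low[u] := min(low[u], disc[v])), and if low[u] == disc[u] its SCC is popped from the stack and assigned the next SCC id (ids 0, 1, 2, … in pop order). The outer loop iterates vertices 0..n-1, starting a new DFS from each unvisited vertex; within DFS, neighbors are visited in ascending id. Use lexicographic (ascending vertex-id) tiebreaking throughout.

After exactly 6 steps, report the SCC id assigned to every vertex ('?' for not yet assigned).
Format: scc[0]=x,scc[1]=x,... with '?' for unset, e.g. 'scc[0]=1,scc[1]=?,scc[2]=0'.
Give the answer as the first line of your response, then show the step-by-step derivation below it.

scc[0]=1,scc[1]=4,scc[2]=?,scc[3]=2,scc[4]=0,scc[5]=?,scc[6]=2,scc[7]=3

step 1: low=(low[0]=0,low[1]=?,low[2]=?,low[3]=?,low[4]=1,low[5]=?,low[6]=?,low[7]=?); scc=(scc[0]=?,scc[1]=?,scc[2]=?,scc[3]=?,scc[4]=0,scc[5]=?,scc[6]=?,scc[7]=?)
step 2: low=(low[0]=0,low[1]=?,low[2]=?,low[3]=?,low[4]=1,low[5]=?,low[6]=?,low[7]=?); scc=(scc[0]=1,scc[1]=?,scc[2]=?,scc[3]=?,scc[4]=0,scc[5]=?,scc[6]=?,scc[7]=?)
step 3: low=(low[0]=0,low[1]=2,low[2]=?,low[3]=4,low[4]=1,low[5]=?,low[6]=4,low[7]=3); scc=(scc[0]=1,scc[1]=?,scc[2]=?,scc[3]=?,scc[4]=0,scc[5]=?,scc[6]=?,scc[7]=?)
step 4: low=(low[0]=0,low[1]=2,low[2]=?,low[3]=4,low[4]=1,low[5]=?,low[6]=4,low[7]=3); scc=(scc[0]=1,scc[1]=?,scc[2]=?,scc[3]=2,scc[4]=0,scc[5]=?,scc[6]=2,scc[7]=?)
step 5: low=(low[0]=0,low[1]=2,low[2]=?,low[3]=4,low[4]=1,low[5]=?,low[6]=4,low[7]=3); scc=(scc[0]=1,scc[1]=?,scc[2]=?,scc[3]=2,scc[4]=0,scc[5]=?,scc[6]=2,scc[7]=3)
step 6: low=(low[0]=0,low[1]=2,low[2]=?,low[3]=4,low[4]=1,low[5]=?,low[6]=4,low[7]=3); scc=(scc[0]=1,scc[1]=4,scc[2]=?,scc[3]=2,scc[4]=0,scc[5]=?,scc[6]=2,scc[7]=3)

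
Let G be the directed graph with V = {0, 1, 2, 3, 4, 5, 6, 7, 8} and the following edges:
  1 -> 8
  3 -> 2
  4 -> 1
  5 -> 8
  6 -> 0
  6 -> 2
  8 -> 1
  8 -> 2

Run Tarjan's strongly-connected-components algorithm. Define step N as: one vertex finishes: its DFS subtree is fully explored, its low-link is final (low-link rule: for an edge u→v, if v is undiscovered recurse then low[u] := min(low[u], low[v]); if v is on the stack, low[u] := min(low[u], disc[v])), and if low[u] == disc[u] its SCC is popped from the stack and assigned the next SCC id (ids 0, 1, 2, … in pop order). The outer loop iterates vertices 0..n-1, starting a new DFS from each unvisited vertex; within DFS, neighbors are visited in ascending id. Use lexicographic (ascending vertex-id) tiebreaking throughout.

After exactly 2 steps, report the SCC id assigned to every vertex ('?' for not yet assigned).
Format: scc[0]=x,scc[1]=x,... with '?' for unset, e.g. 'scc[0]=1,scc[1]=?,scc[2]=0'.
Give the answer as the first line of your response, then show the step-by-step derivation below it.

scc[0]=0,scc[1]=?,scc[2]=1,scc[3]=?,scc[4]=?,scc[5]=?,scc[6]=?,scc[7]=?,scc[8]=?

step 1: low=(low[0]=0,low[1]=?,low[2]=?,low[3]=?,low[4]=?,low[5]=?,low[6]=?,low[7]=?,low[8]=?); scc=(scc[0]=0,scc[1]=?,scc[2]=?,scc[3]=?,scc[4]=?,scc[5]=?,scc[6]=?,scc[7]=?,scc[8]=?)
step 2: low=(low[0]=0,low[1]=1,low[2]=3,low[3]=?,low[4]=?,low[5]=?,low[6]=?,low[7]=?,low[8]=1); scc=(scc[0]=0,scc[1]=?,scc[2]=1,scc[3]=?,scc[4]=?,scc[5]=?,scc[6]=?,scc[7]=?,scc[8]=?)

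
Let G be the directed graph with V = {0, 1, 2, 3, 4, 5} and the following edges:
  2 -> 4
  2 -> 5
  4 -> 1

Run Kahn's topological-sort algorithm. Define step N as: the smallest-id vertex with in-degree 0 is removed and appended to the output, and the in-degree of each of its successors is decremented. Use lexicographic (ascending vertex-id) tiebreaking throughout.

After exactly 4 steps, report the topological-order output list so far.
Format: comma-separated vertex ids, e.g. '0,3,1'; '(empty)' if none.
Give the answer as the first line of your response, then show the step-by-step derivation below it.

0,2,3,4

step 1: output 0; order=[0]; indeg=(0,1,0,0,1,1)
step 2: output 2; order=[0,2]; indeg=(0,1,0,0,0,0)
step 3: output 3; order=[0,2,3]; indeg=(0,1,0,0,0,0)
step 4: output 4; order=[0,2,3,4]; indeg=(0,0,0,0,0,0)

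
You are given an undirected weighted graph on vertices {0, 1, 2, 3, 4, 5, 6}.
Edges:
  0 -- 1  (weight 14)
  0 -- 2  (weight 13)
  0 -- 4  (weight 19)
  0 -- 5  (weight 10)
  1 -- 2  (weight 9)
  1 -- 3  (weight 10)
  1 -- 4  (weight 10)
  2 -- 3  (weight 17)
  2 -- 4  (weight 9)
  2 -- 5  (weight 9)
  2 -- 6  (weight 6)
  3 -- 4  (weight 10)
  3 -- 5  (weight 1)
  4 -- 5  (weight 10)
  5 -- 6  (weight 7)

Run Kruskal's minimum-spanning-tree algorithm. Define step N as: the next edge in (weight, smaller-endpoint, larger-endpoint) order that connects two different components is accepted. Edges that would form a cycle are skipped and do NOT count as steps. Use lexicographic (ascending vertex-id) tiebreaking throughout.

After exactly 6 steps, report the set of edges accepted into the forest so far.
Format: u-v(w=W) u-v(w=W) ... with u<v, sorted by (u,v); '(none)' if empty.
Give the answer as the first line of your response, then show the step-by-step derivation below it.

0-5(w=10) 1-2(w=9) 2-4(w=9) 2-6(w=6) 3-5(w=1) 5-6(w=7)

step 1: add edge 3-5 (w=1); MST = {3-5(w=1)}
step 2: add edge 2-6 (w=6); MST = {2-6(w=6) 3-5(w=1)}
step 3: add edge 5-6 (w=7); MST = {2-6(w=6) 3-5(w=1) 5-6(w=7)}
step 4: add edge 1-2 (w=9); MST = {1-2(w=9) 2-6(w=6) 3-5(w=1) 5-6(w=7)}
step 5: add edge 2-4 (w=9); MST = {1-2(w=9) 2-4(w=9) 2-6(w=6) 3-5(w=1) 5-6(w=7)}
step 6: add edge 0-5 (w=10); MST = {0-5(w=10) 1-2(w=9) 2-4(w=9) 2-6(w=6) 3-5(w=1) 5-6(w=7)}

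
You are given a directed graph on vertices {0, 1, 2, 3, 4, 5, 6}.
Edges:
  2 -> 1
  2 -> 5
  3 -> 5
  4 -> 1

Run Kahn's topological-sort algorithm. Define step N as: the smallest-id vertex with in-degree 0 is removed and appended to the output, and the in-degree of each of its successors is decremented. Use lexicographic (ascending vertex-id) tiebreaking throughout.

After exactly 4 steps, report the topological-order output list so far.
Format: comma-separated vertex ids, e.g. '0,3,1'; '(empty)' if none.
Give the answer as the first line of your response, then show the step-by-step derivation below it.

0,2,3,4

step 1: output 0; order=[0]; indeg=(0,2,0,0,0,2,0)
step 2: output 2; order=[0,2]; indeg=(0,1,0,0,0,1,0)
step 3: output 3; order=[0,2,3]; indeg=(0,1,0,0,0,0,0)
step 4: output 4; order=[0,2,3,4]; indeg=(0,0,0,0,0,0,0)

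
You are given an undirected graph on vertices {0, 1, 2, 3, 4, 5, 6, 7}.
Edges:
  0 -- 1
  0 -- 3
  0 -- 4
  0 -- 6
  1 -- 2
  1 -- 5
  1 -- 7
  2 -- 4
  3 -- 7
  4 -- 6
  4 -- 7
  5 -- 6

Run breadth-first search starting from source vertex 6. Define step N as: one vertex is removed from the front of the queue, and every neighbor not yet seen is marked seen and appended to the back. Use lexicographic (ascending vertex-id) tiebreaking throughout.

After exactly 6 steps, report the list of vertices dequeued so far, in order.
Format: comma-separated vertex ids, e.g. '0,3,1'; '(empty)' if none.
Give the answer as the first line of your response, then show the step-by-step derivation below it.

6,0,4,5,1,3

step 1: dequeue 6; queue=[0,4,5]; order=6
step 2: dequeue 0; queue=[4,5,1,3]; order=6,0
step 3: dequeue 4; queue=[5,1,3,2,7]; order=6,0,4
step 4: dequeue 5; queue=[1,3,2,7]; order=6,0,4,5
step 5: dequeue 1; queue=[3,2,7]; order=6,0,4,5,1
step 6: dequeue 3; queue=[2,7]; order=6,0,4,5,1,3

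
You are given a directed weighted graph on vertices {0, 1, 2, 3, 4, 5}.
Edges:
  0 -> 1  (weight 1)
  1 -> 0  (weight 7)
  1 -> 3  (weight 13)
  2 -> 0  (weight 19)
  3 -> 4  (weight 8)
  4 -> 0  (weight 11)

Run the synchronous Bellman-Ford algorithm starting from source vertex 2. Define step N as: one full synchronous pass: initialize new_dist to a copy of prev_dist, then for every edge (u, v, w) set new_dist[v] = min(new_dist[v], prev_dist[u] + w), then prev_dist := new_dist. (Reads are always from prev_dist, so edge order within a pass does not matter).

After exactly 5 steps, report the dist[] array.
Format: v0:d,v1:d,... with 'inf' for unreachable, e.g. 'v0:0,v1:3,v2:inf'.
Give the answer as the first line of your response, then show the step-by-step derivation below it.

v0:19,v1:20,v2:0,v3:33,v4:41,v5:inf

step 1: dist = v0:19,v1:inf,v2:0,v3:inf,v4:inf,v5:inf
step 2: dist = v0:19,v1:20,v2:0,v3:inf,v4:inf,v5:inf
step 3: dist = v0:19,v1:20,v2:0,v3:33,v4:inf,v5:inf
step 4: dist = v0:19,v1:20,v2:0,v3:33,v4:41,v5:inf
step 5: dist = v0:19,v1:20,v2:0,v3:33,v4:41,v5:inf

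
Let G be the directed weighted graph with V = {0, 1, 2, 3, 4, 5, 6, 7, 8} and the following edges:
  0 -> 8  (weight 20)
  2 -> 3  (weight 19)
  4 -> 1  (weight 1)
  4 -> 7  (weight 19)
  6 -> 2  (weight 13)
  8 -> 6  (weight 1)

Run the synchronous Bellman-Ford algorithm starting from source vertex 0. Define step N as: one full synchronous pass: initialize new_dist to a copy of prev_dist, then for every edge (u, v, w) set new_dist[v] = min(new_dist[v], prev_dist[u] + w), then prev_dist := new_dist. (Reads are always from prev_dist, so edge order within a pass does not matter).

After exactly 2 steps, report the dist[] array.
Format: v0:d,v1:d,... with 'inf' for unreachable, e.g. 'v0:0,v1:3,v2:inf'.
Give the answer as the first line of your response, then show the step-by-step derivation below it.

v0:0,v1:inf,v2:inf,v3:inf,v4:inf,v5:inf,v6:21,v7:inf,v8:20

step 1: dist = v0:0,v1:inf,v2:inf,v3:inf,v4:inf,v5:inf,v6:inf,v7:inf,v8:20
step 2: dist = v0:0,v1:inf,v2:inf,v3:inf,v4:inf,v5:inf,v6:21,v7:inf,v8:20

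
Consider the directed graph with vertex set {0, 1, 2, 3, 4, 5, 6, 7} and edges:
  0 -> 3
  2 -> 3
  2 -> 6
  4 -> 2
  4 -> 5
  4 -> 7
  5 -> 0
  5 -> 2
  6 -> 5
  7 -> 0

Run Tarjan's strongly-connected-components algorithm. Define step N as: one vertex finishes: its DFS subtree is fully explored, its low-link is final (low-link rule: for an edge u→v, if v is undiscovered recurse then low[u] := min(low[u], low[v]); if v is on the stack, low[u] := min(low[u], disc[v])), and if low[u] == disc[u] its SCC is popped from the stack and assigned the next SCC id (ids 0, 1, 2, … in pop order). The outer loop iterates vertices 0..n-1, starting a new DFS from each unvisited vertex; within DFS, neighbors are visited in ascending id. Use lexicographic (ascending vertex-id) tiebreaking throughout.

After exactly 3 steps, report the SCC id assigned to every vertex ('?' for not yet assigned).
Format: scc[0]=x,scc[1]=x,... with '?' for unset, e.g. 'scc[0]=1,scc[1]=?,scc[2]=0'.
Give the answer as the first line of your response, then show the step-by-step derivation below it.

scc[0]=1,scc[1]=2,scc[2]=?,scc[3]=0,scc[4]=?,scc[5]=?,scc[6]=?,scc[7]=?

step 1: low=(low[0]=0,low[1]=?,low[2]=?,low[3]=1,low[4]=?,low[5]=?,low[6]=?,low[7]=?); scc=(scc[0]=?,scc[1]=?,scc[2]=?,scc[3]=0,scc[4]=?,scc[5]=?,scc[6]=?,scc[7]=?)
step 2: low=(low[0]=0,low[1]=?,low[2]=?,low[3]=1,low[4]=?,low[5]=?,low[6]=?,low[7]=?); scc=(scc[0]=1,scc[1]=?,scc[2]=?,scc[3]=0,scc[4]=?,scc[5]=?,scc[6]=?,scc[7]=?)
step 3: low=(low[0]=0,low[1]=2,low[2]=?,low[3]=1,low[4]=?,low[5]=?,low[6]=?,low[7]=?); scc=(scc[0]=1,scc[1]=2,scc[2]=?,scc[3]=0,scc[4]=?,scc[5]=?,scc[6]=?,scc[7]=?)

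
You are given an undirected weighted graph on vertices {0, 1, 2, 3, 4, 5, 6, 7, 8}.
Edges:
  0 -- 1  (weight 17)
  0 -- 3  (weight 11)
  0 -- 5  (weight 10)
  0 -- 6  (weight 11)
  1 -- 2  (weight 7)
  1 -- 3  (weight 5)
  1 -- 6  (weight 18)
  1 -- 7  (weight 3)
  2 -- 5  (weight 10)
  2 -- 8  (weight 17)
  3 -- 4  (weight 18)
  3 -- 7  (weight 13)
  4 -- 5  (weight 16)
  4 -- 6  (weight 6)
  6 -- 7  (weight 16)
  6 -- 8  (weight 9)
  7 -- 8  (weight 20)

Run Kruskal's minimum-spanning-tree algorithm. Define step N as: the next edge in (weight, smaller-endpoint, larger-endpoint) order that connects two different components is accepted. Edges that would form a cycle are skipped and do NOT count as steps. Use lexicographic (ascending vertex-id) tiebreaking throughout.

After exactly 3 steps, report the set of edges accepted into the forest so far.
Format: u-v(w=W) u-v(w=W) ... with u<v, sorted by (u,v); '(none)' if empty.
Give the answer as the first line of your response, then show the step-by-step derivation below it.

1-3(w=5) 1-7(w=3) 4-6(w=6)

step 1: add edge 1-7 (w=3); MST = {1-7(w=3)}
step 2: add edge 1-3 (w=5); MST = {1-3(w=5) 1-7(w=3)}
step 3: add edge 4-6 (w=6); MST = {1-3(w=5) 1-7(w=3) 4-6(w=6)}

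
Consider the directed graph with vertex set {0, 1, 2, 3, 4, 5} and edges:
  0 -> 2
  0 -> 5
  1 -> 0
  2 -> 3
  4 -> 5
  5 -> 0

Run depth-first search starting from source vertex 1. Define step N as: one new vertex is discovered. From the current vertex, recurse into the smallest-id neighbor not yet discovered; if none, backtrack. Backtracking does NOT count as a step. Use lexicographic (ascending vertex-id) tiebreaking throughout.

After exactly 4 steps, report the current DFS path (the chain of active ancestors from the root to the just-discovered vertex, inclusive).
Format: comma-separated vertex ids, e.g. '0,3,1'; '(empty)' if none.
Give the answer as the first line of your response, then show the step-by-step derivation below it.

1,0,2,3

step 1: discover 1; path=1; order=1
step 2: discover 0; path=1>0; order=1,0
step 3: discover 2; path=1>0>2; order=1,0,2
step 4: discover 3; path=1>0>2>3; order=1,0,2,3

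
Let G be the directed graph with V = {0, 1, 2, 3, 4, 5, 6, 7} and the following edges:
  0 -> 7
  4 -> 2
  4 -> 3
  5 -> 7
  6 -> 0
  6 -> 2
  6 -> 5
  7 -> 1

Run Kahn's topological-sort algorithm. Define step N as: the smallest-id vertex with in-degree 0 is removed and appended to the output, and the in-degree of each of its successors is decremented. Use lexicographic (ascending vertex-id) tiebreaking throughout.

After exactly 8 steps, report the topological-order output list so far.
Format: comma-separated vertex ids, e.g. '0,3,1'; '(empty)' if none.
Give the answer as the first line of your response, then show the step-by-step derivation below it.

4,3,6,0,2,5,7,1

step 1: output 4; order=[4]; indeg=(1,1,1,0,0,1,0,2)
step 2: output 3; order=[4,3]; indeg=(1,1,1,0,0,1,0,2)
step 3: output 6; order=[4,3,6]; indeg=(0,1,0,0,0,0,0,2)
step 4: output 0; order=[4,3,6,0]; indeg=(0,1,0,0,0,0,0,1)
step 5: output 2; order=[4,3,6,0,2]; indeg=(0,1,0,0,0,0,0,1)
step 6: output 5; order=[4,3,6,0,2,5]; indeg=(0,1,0,0,0,0,0,0)
step 7: output 7; order=[4,3,6,0,2,5,7]; indeg=(0,0,0,0,0,0,0,0)
step 8: output 1; order=[4,3,6,0,2,5,7,1]; indeg=(0,0,0,0,0,0,0,0)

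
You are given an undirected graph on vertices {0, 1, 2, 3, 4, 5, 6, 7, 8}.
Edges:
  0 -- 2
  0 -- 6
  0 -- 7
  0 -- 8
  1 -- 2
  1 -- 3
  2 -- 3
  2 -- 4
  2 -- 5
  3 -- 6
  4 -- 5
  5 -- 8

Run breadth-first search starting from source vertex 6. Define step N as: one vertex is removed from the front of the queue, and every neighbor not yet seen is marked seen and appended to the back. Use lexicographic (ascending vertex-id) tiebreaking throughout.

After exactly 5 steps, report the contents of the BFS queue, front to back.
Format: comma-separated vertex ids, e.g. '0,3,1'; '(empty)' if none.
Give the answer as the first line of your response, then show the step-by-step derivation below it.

8,1,4,5

step 1: dequeue 6; queue=[0,3]; order=6
step 2: dequeue 0; queue=[3,2,7,8]; order=6,0
step 3: dequeue 3; queue=[2,7,8,1]; order=6,0,3
step 4: dequeue 2; queue=[7,8,1,4,5]; order=6,0,3,2
step 5: dequeue 7; queue=[8,1,4,5]; order=6,0,3,2,7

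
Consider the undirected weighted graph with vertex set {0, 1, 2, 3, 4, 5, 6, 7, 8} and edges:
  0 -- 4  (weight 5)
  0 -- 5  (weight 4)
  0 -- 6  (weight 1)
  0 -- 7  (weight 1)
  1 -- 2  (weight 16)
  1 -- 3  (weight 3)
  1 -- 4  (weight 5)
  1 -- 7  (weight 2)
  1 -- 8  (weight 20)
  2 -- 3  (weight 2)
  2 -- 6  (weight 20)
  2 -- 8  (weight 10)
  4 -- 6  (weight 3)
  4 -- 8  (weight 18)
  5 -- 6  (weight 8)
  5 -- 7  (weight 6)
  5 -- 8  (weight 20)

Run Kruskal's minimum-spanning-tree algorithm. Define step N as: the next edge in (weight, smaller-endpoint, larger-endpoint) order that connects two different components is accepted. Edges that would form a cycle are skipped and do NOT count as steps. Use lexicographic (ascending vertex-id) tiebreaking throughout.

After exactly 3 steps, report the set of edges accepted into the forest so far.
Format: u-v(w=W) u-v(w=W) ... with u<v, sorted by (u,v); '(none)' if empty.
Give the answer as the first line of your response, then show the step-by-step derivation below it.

0-6(w=1) 0-7(w=1) 1-7(w=2)

step 1: add edge 0-6 (w=1); MST = {0-6(w=1)}
step 2: add edge 0-7 (w=1); MST = {0-6(w=1) 0-7(w=1)}
step 3: add edge 1-7 (w=2); MST = {0-6(w=1) 0-7(w=1) 1-7(w=2)}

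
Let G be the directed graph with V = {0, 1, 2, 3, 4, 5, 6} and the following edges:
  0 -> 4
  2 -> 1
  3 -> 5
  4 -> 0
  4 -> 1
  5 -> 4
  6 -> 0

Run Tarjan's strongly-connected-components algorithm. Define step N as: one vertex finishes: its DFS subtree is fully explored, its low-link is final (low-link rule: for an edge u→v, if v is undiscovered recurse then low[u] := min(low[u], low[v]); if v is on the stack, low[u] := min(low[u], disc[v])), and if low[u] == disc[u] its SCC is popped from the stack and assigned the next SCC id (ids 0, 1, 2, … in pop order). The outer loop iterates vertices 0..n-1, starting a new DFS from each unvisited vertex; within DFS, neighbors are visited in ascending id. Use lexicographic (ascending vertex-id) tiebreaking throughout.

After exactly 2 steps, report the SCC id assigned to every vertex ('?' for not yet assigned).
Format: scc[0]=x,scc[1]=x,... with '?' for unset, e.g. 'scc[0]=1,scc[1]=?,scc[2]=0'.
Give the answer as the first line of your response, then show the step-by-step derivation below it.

scc[0]=?,scc[1]=0,scc[2]=?,scc[3]=?,scc[4]=?,scc[5]=?,scc[6]=?

step 1: low=(low[0]=0,low[1]=2,low[2]=?,low[3]=?,low[4]=0,low[5]=?,low[6]=?); scc=(scc[0]=?,scc[1]=0,scc[2]=?,scc[3]=?,scc[4]=?,scc[5]=?,scc[6]=?)
step 2: low=(low[0]=0,low[1]=2,low[2]=?,low[3]=?,low[4]=0,low[5]=?,low[6]=?); scc=(scc[0]=?,scc[1]=0,scc[2]=?,scc[3]=?,scc[4]=?,scc[5]=?,scc[6]=?)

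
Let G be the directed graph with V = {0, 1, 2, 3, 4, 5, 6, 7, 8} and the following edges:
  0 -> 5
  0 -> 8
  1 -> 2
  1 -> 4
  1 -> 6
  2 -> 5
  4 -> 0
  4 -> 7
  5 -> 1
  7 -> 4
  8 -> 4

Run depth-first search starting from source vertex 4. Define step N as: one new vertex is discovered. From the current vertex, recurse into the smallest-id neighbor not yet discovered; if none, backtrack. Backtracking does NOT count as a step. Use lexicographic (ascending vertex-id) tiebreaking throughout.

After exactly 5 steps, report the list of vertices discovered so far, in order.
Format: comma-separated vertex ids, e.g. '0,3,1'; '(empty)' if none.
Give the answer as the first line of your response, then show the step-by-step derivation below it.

4,0,5,1,2

step 1: discover 4; path=4; order=4
step 2: discover 0; path=4>0; order=4,0
step 3: discover 5; path=4>0>5; order=4,0,5
step 4: discover 1; path=4>0>5>1; order=4,0,5,1
step 5: discover 2; path=4>0>5>1>2; order=4,0,5,1,2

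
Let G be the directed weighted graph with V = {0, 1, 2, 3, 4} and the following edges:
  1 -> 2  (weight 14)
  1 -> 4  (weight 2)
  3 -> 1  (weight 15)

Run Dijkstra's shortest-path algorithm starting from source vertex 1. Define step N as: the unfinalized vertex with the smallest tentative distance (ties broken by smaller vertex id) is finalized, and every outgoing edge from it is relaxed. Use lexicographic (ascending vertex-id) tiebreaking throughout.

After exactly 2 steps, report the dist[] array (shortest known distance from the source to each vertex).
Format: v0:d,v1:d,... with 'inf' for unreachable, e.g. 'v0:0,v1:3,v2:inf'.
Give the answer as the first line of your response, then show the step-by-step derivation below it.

v0:inf,v1:0,v2:14,v3:inf,v4:2

step 1: dist = v0:inf,v1:0,v2:14,v3:inf,v4:2
step 2: dist = v0:inf,v1:0,v2:14,v3:inf,v4:2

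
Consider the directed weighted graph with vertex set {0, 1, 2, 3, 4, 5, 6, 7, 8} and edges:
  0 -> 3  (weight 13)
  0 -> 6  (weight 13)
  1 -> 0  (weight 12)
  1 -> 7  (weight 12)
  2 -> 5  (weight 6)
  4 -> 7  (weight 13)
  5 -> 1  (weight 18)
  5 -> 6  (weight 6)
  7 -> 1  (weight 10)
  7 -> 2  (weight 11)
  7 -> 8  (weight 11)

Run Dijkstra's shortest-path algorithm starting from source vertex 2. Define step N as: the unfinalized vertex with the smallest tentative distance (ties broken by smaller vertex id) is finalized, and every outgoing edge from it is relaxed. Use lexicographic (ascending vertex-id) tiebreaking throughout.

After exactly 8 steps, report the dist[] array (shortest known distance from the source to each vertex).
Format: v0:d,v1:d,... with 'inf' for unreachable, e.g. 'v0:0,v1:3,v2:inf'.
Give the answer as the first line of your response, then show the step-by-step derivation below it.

v0:36,v1:24,v2:0,v3:49,v4:inf,v5:6,v6:12,v7:36,v8:47

step 1: dist = v0:inf,v1:inf,v2:0,v3:inf,v4:inf,v5:6,v6:inf,v7:inf,v8:inf
step 2: dist = v0:inf,v1:24,v2:0,v3:inf,v4:inf,v5:6,v6:12,v7:inf,v8:inf
step 3: dist = v0:inf,v1:24,v2:0,v3:inf,v4:inf,v5:6,v6:12,v7:inf,v8:inf
step 4: dist = v0:36,v1:24,v2:0,v3:inf,v4:inf,v5:6,v6:12,v7:36,v8:inf
step 5: dist = v0:36,v1:24,v2:0,v3:49,v4:inf,v5:6,v6:12,v7:36,v8:inf
step 6: dist = v0:36,v1:24,v2:0,v3:49,v4:inf,v5:6,v6:12,v7:36,v8:47
step 7: dist = v0:36,v1:24,v2:0,v3:49,v4:inf,v5:6,v6:12,v7:36,v8:47
step 8: dist = v0:36,v1:24,v2:0,v3:49,v4:inf,v5:6,v6:12,v7:36,v8:47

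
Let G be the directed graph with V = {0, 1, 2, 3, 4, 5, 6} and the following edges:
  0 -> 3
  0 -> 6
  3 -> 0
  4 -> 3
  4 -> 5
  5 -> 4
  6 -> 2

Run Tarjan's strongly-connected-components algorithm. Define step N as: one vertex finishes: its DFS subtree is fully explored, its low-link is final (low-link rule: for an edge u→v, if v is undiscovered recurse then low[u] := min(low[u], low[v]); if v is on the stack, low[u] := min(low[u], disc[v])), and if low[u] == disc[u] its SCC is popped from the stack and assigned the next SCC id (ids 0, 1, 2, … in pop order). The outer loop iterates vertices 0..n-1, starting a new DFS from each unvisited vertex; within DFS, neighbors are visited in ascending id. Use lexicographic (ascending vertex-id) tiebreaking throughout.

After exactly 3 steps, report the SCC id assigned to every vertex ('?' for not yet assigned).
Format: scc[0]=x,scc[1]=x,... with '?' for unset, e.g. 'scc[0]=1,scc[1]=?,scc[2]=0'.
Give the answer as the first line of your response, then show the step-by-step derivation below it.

scc[0]=?,scc[1]=?,scc[2]=0,scc[3]=?,scc[4]=?,scc[5]=?,scc[6]=1

step 1: low=(low[0]=0,low[1]=?,low[2]=?,low[3]=0,low[4]=?,low[5]=?,low[6]=?); scc=(scc[0]=?,scc[1]=?,scc[2]=?,scc[3]=?,scc[4]=?,scc[5]=?,scc[6]=?)
step 2: low=(low[0]=0,low[1]=?,low[2]=3,low[3]=0,low[4]=?,low[5]=?,low[6]=2); scc=(scc[0]=?,scc[1]=?,scc[2]=0,scc[3]=?,scc[4]=?,scc[5]=?,scc[6]=?)
step 3: low=(low[0]=0,low[1]=?,low[2]=3,low[3]=0,low[4]=?,low[5]=?,low[6]=2); scc=(scc[0]=?,scc[1]=?,scc[2]=0,scc[3]=?,scc[4]=?,scc[5]=?,scc[6]=1)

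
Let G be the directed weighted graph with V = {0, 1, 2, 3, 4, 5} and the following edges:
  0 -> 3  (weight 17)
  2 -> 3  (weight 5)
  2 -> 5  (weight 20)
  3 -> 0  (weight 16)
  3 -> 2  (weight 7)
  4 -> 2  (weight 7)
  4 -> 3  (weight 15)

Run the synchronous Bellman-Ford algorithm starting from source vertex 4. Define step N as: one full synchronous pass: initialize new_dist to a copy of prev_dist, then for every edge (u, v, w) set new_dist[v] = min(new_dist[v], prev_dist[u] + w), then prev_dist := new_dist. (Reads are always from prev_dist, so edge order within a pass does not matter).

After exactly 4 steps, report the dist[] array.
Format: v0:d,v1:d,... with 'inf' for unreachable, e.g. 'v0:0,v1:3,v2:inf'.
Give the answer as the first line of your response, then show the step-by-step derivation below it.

v0:28,v1:inf,v2:7,v3:12,v4:0,v5:27

step 1: dist = v0:inf,v1:inf,v2:7,v3:15,v4:0,v5:inf
step 2: dist = v0:31,v1:inf,v2:7,v3:12,v4:0,v5:27
step 3: dist = v0:28,v1:inf,v2:7,v3:12,v4:0,v5:27
step 4: dist = v0:28,v1:inf,v2:7,v3:12,v4:0,v5:27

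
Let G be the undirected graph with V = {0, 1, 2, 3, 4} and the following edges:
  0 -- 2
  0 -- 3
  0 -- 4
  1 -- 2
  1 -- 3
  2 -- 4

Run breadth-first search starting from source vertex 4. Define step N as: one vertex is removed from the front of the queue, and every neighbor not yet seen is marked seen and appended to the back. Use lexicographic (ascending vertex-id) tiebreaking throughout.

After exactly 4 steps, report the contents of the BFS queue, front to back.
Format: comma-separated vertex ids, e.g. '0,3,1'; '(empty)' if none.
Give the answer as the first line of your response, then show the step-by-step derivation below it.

1

step 1: dequeue 4; queue=[0,2]; order=4
step 2: dequeue 0; queue=[2,3]; order=4,0
step 3: dequeue 2; queue=[3,1]; order=4,0,2
step 4: dequeue 3; queue=[1]; order=4,0,2,3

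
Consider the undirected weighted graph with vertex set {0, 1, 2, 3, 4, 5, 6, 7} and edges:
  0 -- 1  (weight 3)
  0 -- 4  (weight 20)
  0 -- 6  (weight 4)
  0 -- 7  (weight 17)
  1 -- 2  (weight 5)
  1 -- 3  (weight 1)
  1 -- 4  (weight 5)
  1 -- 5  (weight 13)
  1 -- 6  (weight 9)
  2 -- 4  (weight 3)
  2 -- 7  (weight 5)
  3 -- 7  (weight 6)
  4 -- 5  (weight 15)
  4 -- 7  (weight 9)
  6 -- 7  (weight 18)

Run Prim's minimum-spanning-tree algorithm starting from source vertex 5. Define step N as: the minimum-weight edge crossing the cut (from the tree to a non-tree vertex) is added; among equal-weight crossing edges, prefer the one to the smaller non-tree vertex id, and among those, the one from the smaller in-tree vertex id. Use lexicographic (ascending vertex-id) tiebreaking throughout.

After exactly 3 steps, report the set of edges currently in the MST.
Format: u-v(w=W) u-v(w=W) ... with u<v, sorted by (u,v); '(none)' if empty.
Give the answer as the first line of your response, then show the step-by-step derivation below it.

0-1(w=3) 1-3(w=1) 1-5(w=13)

step 1: add edge 1-5 (w=13); MST = {1-5(w=13)}
step 2: add edge 1-3 (w=1); MST = {1-3(w=1) 1-5(w=13)}
step 3: add edge 0-1 (w=3); MST = {0-1(w=3) 1-3(w=1) 1-5(w=13)}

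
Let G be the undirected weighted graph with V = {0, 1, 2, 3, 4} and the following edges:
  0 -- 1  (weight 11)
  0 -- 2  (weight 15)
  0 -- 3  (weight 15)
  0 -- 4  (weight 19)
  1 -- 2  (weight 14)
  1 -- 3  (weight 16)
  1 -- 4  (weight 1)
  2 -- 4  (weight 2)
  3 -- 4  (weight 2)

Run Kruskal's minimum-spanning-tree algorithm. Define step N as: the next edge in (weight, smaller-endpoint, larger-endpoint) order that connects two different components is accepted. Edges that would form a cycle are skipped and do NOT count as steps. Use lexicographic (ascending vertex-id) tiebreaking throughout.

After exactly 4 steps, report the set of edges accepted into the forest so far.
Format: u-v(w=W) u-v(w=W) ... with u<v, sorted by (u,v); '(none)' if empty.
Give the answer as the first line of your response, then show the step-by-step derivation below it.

0-1(w=11) 1-4(w=1) 2-4(w=2) 3-4(w=2)

step 1: add edge 1-4 (w=1); MST = {1-4(w=1)}
step 2: add edge 2-4 (w=2); MST = {1-4(w=1) 2-4(w=2)}
step 3: add edge 3-4 (w=2); MST = {1-4(w=1) 2-4(w=2) 3-4(w=2)}
step 4: add edge 0-1 (w=11); MST = {0-1(w=11) 1-4(w=1) 2-4(w=2) 3-4(w=2)}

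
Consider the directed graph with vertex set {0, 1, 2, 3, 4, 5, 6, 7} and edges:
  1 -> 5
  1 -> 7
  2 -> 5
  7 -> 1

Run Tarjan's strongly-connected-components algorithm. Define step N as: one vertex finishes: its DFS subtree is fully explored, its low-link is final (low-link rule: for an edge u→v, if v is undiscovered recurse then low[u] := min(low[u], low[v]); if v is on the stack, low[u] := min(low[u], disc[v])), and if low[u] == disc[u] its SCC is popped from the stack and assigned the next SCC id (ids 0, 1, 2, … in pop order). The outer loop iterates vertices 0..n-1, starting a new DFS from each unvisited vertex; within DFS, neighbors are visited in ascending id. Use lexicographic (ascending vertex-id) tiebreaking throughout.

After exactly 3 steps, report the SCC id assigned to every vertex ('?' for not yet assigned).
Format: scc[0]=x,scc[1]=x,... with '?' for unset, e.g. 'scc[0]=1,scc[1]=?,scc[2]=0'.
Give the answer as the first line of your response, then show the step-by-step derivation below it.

scc[0]=0,scc[1]=?,scc[2]=?,scc[3]=?,scc[4]=?,scc[5]=1,scc[6]=?,scc[7]=?

step 1: low=(low[0]=0,low[1]=?,low[2]=?,low[3]=?,low[4]=?,low[5]=?,low[6]=?,low[7]=?); scc=(scc[0]=0,scc[1]=?,scc[2]=?,scc[3]=?,scc[4]=?,scc[5]=?,scc[6]=?,scc[7]=?)
step 2: low=(low[0]=0,low[1]=1,low[2]=?,low[3]=?,low[4]=?,low[5]=2,low[6]=?,low[7]=?); scc=(scc[0]=0,scc[1]=?,scc[2]=?,scc[3]=?,scc[4]=?,scc[5]=1,scc[6]=?,scc[7]=?)
step 3: low=(low[0]=0,low[1]=1,low[2]=?,low[3]=?,low[4]=?,low[5]=2,low[6]=?,low[7]=1); scc=(scc[0]=0,scc[1]=?,scc[2]=?,scc[3]=?,scc[4]=?,scc[5]=1,scc[6]=?,scc[7]=?)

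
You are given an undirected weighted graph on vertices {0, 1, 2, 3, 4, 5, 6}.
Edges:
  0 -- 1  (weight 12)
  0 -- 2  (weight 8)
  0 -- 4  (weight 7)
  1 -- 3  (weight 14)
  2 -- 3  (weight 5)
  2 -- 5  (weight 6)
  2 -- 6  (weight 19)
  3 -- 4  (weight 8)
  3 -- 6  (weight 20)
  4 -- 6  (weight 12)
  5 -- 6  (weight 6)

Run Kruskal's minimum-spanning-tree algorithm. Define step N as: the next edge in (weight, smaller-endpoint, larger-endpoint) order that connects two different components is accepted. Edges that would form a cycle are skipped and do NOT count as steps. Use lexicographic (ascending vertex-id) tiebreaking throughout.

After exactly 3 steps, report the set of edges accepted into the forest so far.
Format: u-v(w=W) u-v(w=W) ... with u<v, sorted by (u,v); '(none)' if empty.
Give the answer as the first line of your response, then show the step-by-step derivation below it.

2-3(w=5) 2-5(w=6) 5-6(w=6)

step 1: add edge 2-3 (w=5); MST = {2-3(w=5)}
step 2: add edge 2-5 (w=6); MST = {2-3(w=5) 2-5(w=6)}
step 3: add edge 5-6 (w=6); MST = {2-3(w=5) 2-5(w=6) 5-6(w=6)}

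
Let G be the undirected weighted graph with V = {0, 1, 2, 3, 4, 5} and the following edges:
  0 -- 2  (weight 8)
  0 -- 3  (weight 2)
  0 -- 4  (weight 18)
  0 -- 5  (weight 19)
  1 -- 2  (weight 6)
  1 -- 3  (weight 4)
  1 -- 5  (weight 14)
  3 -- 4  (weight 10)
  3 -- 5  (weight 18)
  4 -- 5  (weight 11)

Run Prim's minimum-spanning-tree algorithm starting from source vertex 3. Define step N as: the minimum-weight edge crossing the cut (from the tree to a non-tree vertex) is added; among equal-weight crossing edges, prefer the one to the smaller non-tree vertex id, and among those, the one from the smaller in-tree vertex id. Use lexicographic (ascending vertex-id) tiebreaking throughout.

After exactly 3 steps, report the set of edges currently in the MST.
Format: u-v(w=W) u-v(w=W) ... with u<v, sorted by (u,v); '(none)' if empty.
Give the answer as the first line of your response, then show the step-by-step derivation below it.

0-3(w=2) 1-2(w=6) 1-3(w=4)

step 1: add edge 0-3 (w=2); MST = {0-3(w=2)}
step 2: add edge 1-3 (w=4); MST = {0-3(w=2) 1-3(w=4)}
step 3: add edge 1-2 (w=6); MST = {0-3(w=2) 1-2(w=6) 1-3(w=4)}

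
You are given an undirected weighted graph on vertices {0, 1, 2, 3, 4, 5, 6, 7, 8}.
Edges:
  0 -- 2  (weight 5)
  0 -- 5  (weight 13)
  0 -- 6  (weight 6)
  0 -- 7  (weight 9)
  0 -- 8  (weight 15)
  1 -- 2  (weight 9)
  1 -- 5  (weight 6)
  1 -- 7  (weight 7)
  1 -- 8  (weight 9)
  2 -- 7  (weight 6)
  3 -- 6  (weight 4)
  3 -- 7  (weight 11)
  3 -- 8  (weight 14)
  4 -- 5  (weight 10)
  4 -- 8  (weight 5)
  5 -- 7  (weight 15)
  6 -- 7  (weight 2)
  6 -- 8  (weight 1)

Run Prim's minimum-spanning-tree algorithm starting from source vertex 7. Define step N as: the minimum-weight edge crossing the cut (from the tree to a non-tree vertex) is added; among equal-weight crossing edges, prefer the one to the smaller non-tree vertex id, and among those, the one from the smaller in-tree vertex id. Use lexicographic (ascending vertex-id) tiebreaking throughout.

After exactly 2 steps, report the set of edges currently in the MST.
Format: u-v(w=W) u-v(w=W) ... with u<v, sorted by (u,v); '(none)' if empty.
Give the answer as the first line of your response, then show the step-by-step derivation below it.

6-7(w=2) 6-8(w=1)

step 1: add edge 6-7 (w=2); MST = {6-7(w=2)}
step 2: add edge 6-8 (w=1); MST = {6-7(w=2) 6-8(w=1)}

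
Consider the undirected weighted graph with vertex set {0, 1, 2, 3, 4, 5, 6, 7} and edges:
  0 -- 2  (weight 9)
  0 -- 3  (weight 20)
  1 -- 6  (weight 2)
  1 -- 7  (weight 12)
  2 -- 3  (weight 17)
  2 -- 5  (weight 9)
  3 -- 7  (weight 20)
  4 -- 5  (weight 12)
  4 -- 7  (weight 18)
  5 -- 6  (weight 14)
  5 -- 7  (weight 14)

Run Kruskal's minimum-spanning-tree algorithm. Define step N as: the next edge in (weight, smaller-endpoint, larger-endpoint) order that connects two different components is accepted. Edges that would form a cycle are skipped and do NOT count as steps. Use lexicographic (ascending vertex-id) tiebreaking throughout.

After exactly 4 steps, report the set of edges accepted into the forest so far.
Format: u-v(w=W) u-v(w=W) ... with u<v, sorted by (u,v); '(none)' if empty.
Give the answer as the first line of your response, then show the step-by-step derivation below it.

0-2(w=9) 1-6(w=2) 1-7(w=12) 2-5(w=9)

step 1: add edge 1-6 (w=2); MST = {1-6(w=2)}
step 2: add edge 0-2 (w=9); MST = {0-2(w=9) 1-6(w=2)}
step 3: add edge 2-5 (w=9); MST = {0-2(w=9) 1-6(w=2) 2-5(w=9)}
step 4: add edge 1-7 (w=12); MST = {0-2(w=9) 1-6(w=2) 1-7(w=12) 2-5(w=9)}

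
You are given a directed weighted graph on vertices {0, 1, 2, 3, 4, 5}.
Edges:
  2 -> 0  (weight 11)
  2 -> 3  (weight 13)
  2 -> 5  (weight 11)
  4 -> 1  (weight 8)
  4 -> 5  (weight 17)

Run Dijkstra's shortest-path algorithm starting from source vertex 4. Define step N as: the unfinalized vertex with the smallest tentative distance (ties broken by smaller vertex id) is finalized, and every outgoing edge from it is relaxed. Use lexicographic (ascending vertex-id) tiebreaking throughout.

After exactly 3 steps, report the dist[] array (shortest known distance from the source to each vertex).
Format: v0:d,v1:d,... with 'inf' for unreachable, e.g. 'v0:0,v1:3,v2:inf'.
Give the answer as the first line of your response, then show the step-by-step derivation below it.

v0:inf,v1:8,v2:inf,v3:inf,v4:0,v5:17

step 1: dist = v0:inf,v1:8,v2:inf,v3:inf,v4:0,v5:17
step 2: dist = v0:inf,v1:8,v2:inf,v3:inf,v4:0,v5:17
step 3: dist = v0:inf,v1:8,v2:inf,v3:inf,v4:0,v5:17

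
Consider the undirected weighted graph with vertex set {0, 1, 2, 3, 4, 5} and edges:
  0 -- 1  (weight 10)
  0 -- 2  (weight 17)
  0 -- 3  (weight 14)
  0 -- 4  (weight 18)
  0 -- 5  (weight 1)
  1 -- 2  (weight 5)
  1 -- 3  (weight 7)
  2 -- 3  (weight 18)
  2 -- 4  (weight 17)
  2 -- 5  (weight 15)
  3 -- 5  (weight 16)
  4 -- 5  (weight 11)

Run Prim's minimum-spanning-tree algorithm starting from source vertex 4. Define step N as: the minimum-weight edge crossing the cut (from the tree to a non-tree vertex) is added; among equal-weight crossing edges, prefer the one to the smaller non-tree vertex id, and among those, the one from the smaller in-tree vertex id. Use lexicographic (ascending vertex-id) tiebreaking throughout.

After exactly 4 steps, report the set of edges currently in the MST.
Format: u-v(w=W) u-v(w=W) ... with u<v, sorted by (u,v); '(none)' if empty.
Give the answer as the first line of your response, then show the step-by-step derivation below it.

0-1(w=10) 0-5(w=1) 1-2(w=5) 4-5(w=11)

step 1: add edge 4-5 (w=11); MST = {4-5(w=11)}
step 2: add edge 0-5 (w=1); MST = {0-5(w=1) 4-5(w=11)}
step 3: add edge 0-1 (w=10); MST = {0-1(w=10) 0-5(w=1) 4-5(w=11)}
step 4: add edge 1-2 (w=5); MST = {0-1(w=10) 0-5(w=1) 1-2(w=5) 4-5(w=11)}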